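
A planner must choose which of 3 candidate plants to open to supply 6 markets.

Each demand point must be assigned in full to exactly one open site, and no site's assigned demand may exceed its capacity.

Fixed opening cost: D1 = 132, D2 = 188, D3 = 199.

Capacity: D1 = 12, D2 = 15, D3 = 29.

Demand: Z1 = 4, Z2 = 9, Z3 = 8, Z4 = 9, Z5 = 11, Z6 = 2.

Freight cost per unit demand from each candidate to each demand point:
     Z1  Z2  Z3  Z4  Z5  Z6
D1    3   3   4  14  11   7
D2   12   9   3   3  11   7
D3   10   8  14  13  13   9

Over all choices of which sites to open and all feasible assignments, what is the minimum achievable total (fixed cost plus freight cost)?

Open {D2, D3}; cheapest assignment that respects the capacities:
  D2 (cap 15, load 15): Z1, Z4, Z6 — cost 4×12 + 9×3 + 2×7 = 89
  D3 (cap 29, load 28): Z2, Z3, Z5 — cost 9×8 + 8×14 + 11×13 = 327
  Shipping 416, fixed 387 → total 803.
  Any other capacity-feasible assignment to {D2, D3} ships for at least 416.
Compare {D1, D2, D3}: its best feasible assignment gives total 819.
Every other set of open sites that can feasibly serve all demand totals ≥ 819 even under its best assignment. Minimum: 803.

803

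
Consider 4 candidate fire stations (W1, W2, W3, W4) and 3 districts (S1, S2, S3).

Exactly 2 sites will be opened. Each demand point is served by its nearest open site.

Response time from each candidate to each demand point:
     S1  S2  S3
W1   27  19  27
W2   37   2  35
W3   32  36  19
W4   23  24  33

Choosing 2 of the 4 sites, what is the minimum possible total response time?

Open {W2, W3}.
  S1→W3 32, S2→W2 2, S3→W3 19  ⇒ total 53.
Compare {W1, W2}: total 56.
Compare {W2, W4}: total 58.
No size-2 selection does better; minimum is 53.

53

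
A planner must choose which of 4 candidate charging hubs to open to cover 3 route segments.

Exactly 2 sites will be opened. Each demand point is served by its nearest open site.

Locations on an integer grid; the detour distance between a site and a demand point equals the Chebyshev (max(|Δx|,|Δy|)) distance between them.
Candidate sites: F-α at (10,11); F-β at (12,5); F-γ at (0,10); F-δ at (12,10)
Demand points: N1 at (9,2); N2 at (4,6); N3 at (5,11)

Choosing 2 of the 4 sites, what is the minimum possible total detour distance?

12

Open {F-β, F-γ}.
  N1→F-β 3, N2→F-γ 4, N3→F-γ 5  ⇒ total 12.
Compare {F-α, F-β}: total 14.
Compare {F-γ, F-δ}: total 17.
No size-2 selection does better; minimum is 12.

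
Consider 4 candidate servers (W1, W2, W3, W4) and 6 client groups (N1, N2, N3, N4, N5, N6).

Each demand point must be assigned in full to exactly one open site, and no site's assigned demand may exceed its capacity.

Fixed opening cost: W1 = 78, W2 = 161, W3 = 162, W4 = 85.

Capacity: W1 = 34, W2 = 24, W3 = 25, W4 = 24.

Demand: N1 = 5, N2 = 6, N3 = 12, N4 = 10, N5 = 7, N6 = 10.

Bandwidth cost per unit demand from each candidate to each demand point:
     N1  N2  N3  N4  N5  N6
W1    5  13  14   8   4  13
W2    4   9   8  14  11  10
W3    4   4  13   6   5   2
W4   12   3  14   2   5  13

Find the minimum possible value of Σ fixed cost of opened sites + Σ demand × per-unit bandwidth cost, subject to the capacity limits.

Open {W1, W4}; cheapest assignment that respects the capacities:
  W1 (cap 34, load 34): N1, N3, N5, N6 — cost 5×5 + 12×14 + 7×4 + 10×13 = 351
  W4 (cap 24, load 16): N2, N4 — cost 6×3 + 10×2 = 38
  Shipping 389, fixed 163 → total 552.
  Any other capacity-feasible assignment to {W1, W4} ships for at least 389.
Compare {W1, W3}: its best feasible assignment gives total 580.
Compare {W1, W3, W4}: its best feasible assignment gives total 592.
Every other set of open sites that can feasibly serve all demand totals ≥ 580 even under its best assignment. Minimum: 552.

552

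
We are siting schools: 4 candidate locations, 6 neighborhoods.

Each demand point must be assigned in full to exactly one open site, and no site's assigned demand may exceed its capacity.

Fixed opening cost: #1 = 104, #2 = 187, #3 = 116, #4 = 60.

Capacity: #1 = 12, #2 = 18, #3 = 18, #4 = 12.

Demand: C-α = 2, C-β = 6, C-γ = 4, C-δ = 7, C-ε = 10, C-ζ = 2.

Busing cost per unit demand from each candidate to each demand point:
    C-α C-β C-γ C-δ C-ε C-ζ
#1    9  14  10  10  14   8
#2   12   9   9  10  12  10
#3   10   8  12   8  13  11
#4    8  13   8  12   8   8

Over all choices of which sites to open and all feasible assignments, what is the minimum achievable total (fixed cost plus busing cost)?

Open {#1, #3, #4}; cheapest assignment that respects the capacities:
  #1 (cap 12, load 6): C-γ, C-ζ — cost 4×10 + 2×8 = 56
  #3 (cap 18, load 13): C-β, C-δ — cost 6×8 + 7×8 = 104
  #4 (cap 12, load 12): C-α, C-ε — cost 2×8 + 10×8 = 96
  Shipping 256, fixed 280 → total 536.
  Any other capacity-feasible assignment to {#1, #3, #4} ships for at least 256.
Compare {#2, #3}: its best feasible assignment gives total 603.
Compare {#2, #3, #4}: its best feasible assignment gives total 619.
Every other set of open sites that can feasibly serve all demand totals ≥ 603 even under its best assignment. Minimum: 536.

536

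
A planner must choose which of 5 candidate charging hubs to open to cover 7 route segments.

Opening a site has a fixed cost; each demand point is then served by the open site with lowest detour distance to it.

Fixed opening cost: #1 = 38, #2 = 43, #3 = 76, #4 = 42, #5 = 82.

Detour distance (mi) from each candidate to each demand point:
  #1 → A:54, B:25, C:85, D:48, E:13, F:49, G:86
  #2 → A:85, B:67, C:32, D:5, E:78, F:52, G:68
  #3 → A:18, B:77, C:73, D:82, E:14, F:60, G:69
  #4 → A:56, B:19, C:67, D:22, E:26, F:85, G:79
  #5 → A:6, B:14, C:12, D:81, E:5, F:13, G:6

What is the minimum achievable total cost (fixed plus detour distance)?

Open {#2, #5}: assign each demand point to its cheapest open site.
  A→#5 6, B→#5 14, C→#5 12, D→#2 5, E→#5 5, F→#5 13, G→#5 6
  detour distance 61, fixed 125 → total 186.
Compare {#4, #5}: detour distance 78 + fixed 124 = 202.
Compare {#5}: detour distance 137 + fixed 82 = 219.
Compare {#1, #5}: detour distance 104 + fixed 120 = 224.
All other subsets cost ≥ 202. Minimum total cost: 186.

186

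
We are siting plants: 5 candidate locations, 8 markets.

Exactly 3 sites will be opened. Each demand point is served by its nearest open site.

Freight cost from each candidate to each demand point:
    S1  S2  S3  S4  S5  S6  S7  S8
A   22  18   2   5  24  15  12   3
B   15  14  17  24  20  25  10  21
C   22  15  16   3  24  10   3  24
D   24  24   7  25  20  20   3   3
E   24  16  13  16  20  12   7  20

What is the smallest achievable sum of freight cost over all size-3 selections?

Open {A, B, C}.
  S1→B 15, S2→B 14, S3→A 2, S4→C 3, S5→B 20, S6→C 10, S7→C 3, S8→A 3  ⇒ total 70.
Compare {B, C, D}: total 75.
Compare {A, B, D}: total 77.
No size-3 selection does better; minimum is 70.

70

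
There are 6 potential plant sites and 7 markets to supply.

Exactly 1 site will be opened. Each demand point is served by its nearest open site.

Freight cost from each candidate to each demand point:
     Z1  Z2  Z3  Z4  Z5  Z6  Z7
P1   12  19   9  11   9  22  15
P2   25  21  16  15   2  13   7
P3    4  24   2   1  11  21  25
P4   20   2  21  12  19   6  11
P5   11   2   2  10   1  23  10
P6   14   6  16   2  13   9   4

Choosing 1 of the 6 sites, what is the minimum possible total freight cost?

Open {P5}.
  Z1→P5 11, Z2→P5 2, Z3→P5 2, Z4→P5 10, Z5→P5 1, Z6→P5 23, Z7→P5 10  ⇒ total 59.
Compare {P6}: total 64.
Compare {P3}: total 88.
No size-1 selection does better; minimum is 59.

59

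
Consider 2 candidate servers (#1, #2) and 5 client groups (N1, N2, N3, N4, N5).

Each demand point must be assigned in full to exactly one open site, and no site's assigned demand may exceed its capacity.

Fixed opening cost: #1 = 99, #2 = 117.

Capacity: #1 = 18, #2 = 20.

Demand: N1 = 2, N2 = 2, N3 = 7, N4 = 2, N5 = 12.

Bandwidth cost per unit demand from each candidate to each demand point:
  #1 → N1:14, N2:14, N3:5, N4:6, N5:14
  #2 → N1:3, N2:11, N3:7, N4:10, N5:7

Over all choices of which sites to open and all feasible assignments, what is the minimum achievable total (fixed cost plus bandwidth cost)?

375

Open {#1, #2}; cheapest assignment that respects the capacities:
  #1 (cap 18, load 9): N3, N4 — cost 7×5 + 2×6 = 47
  #2 (cap 20, load 16): N1, N2, N5 — cost 2×3 + 2×11 + 12×7 = 112
  Shipping 159, fixed 216 → total 375.
  Any other capacity-feasible assignment to {#1, #2} ships for at least 159.
Total demand is 25 and no other set of sites has combined capacity ≥ 25, so {#1, #2} is the only feasible choice of open sites. Minimum: 375.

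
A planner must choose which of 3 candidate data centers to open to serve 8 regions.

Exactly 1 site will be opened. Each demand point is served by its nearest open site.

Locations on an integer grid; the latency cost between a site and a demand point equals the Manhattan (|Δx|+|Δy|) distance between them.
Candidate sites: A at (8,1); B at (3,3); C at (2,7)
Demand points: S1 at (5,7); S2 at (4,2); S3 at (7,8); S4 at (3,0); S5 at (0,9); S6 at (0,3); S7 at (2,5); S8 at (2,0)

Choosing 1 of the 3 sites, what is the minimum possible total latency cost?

39

Open {B}.
  S1→B 6, S2→B 2, S3→B 9, S4→B 3, S5→B 9, S6→B 3, S7→B 3, S8→B 4  ⇒ total 39.
Compare {C}: total 43.
Compare {A}: total 71.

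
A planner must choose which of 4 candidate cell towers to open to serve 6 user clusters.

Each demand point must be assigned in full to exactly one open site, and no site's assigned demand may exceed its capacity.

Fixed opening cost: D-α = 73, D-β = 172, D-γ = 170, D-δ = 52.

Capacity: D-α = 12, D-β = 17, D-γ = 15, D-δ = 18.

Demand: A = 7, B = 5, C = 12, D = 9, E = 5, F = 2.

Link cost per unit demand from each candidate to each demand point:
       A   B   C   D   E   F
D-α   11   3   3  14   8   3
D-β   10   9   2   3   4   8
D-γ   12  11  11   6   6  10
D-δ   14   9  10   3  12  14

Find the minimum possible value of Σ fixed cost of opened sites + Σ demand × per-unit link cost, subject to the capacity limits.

487

Open {D-α, D-β, D-δ}; cheapest assignment that respects the capacities:
  D-α (cap 12, load 7): B, F — cost 5×3 + 2×3 = 21
  D-β (cap 17, load 17): C, E — cost 12×2 + 5×4 = 44
  D-δ (cap 18, load 16): A, D — cost 7×14 + 9×3 = 125
  Shipping 190, fixed 297 → total 487.
  Any other capacity-feasible assignment to {D-α, D-β, D-δ} ships for at least 190.
Compare {D-α, D-γ, D-δ}: its best feasible assignment gives total 537.
Compare {D-β, D-γ, D-δ}: its best feasible assignment gives total 614.
Every other set of open sites that can feasibly serve all demand totals ≥ 537 even under its best assignment. Minimum: 487.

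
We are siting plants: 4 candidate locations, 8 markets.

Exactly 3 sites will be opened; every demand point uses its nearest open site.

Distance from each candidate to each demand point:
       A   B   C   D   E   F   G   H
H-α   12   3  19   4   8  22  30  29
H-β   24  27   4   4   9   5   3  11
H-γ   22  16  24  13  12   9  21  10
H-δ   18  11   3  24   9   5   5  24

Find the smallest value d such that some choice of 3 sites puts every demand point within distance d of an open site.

Open {H-α, H-β, H-γ}.
  Farthest demand point is A at distance 12 (to H-α); all others are ≤ 12.
With {H-α, H-β, H-δ} the worst case is 12.
With {H-α, H-γ, H-δ} the worst case is 12.
No size-3 selection achieves below 12.

12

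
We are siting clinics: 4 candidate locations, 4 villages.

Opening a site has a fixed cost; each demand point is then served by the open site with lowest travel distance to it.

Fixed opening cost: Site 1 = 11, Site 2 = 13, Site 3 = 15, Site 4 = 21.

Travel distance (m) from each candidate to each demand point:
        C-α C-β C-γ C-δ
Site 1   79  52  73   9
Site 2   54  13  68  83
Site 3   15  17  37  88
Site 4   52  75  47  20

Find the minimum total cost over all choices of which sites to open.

Open {Site 1, Site 3}: assign each demand point to its cheapest open site.
  C-α→Site 3 15, C-β→Site 3 17, C-γ→Site 3 37, C-δ→Site 1 9
  travel distance 78, fixed 26 → total 104.
Compare {Site 1, Site 2, Site 3}: travel distance 74 + fixed 39 = 113.
Compare {Site 3, Site 4}: travel distance 89 + fixed 36 = 125.
Compare {Site 1, Site 3, Site 4}: travel distance 78 + fixed 47 = 125.
All other subsets cost ≥ 113. Minimum total cost: 104.

104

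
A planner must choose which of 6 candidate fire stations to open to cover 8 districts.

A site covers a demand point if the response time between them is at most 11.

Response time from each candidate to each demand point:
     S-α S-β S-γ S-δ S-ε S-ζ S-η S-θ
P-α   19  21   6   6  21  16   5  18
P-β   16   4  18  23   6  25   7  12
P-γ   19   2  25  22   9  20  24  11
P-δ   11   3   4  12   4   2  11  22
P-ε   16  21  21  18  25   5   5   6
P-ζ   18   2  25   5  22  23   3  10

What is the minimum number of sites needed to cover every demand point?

Coverage sets (demand points within 11 of each site):
  P-α: {S-γ, S-δ, S-η}
  P-β: {S-β, S-ε, S-η}
  P-γ: {S-β, S-ε, S-θ}
  P-δ: {S-α, S-β, S-γ, S-ε, S-ζ, S-η}
  P-ε: {S-ζ, S-η, S-θ}
  P-ζ: {S-β, S-δ, S-η, S-θ}
No single site covers all 8 demand points.
But {P-δ, P-ζ} covers everything, so the minimum is 2.

2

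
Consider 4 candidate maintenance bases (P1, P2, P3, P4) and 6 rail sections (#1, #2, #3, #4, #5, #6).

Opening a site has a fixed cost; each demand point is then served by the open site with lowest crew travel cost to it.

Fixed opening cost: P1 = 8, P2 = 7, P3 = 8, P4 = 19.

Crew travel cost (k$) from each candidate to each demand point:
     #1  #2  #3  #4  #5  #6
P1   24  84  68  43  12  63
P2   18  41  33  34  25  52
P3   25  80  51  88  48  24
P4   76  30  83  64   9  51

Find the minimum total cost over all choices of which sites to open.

Open {P2, P3, P4}: assign each demand point to its cheapest open site.
  #1→P2 18, #2→P4 30, #3→P2 33, #4→P2 34, #5→P4 9, #6→P3 24
  crew travel cost 148, fixed 34 → total 182.
Compare {P1, P2, P3}: crew travel cost 162 + fixed 23 = 185.
Compare {P2, P3}: crew travel cost 175 + fixed 15 = 190.
Compare {P1, P2, P3, P4}: crew travel cost 148 + fixed 42 = 190.
All other subsets cost ≥ 185. Minimum total cost: 182.

182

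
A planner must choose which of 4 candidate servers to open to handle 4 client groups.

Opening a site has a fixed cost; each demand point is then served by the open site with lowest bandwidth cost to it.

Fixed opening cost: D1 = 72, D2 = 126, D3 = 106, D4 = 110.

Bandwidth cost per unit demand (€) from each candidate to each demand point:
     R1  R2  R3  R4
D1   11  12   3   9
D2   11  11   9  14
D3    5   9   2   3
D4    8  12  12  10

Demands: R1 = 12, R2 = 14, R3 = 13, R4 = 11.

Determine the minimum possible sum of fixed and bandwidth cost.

Open {D3}: assign each demand point to its cheapest open site.
  R1→D3 12×5=60, R2→D3 14×9=126, R3→D3 13×2=26, R4→D3 11×3=33
  bandwidth cost 245, fixed 106 → total 351.
Compare {D1, D3}: bandwidth cost 245 + fixed 178 = 423.
Compare {D3, D4}: bandwidth cost 245 + fixed 216 = 461.
Compare {D2, D3}: bandwidth cost 245 + fixed 232 = 477.
All other subsets cost ≥ 423. Minimum total cost: 351.

351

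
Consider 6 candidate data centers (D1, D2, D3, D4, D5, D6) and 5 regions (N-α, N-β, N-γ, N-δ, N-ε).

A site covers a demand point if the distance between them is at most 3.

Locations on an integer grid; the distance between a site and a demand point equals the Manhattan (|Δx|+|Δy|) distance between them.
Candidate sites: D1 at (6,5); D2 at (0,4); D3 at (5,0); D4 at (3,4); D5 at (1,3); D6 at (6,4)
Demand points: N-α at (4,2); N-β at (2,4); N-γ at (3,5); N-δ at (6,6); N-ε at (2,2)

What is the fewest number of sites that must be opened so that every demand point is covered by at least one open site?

2

Coverage sets (demand points within 3 of each site):
  D1: {N-γ, N-δ}
  D2: {N-β}
  D3: {N-α}
  D4: {N-α, N-β, N-γ, N-ε}
  D5: {N-β, N-ε}
  D6: {N-δ}
No single site covers all 5 demand points.
But {D1, D4} covers everything, so the minimum is 2.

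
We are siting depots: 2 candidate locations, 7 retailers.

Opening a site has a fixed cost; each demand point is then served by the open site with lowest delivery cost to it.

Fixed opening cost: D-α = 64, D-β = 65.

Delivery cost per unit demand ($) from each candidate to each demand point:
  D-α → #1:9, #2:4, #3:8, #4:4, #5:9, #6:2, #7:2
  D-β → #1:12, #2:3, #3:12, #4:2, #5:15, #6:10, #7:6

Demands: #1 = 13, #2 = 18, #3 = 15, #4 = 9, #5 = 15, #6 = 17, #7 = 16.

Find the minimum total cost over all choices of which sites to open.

Open {D-α}: assign each demand point to its cheapest open site.
  #1→D-α 13×9=117, #2→D-α 18×4=72, #3→D-α 15×8=120, #4→D-α 9×4=36, #5→D-α 15×9=135, #6→D-α 17×2=34, #7→D-α 16×2=32
  delivery cost 546, fixed 64 → total 610.
Compare {D-α, D-β}: delivery cost 510 + fixed 129 = 639.
Compare {D-β}: delivery cost 899 + fixed 65 = 964.

610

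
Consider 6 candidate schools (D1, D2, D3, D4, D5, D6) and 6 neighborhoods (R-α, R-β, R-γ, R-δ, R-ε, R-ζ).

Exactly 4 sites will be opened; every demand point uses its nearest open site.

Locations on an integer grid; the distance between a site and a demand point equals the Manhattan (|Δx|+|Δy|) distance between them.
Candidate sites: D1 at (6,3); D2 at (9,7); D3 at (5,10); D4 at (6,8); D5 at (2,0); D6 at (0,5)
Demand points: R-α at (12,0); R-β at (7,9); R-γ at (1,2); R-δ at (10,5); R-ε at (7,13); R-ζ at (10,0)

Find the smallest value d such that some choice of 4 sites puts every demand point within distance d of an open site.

9

Open {D1, D2, D3, D4}.
  Farthest demand point is R-α at distance 9 (to D1); all others are ≤ 9.
With {D1, D2, D3, D5} the worst case is 9.
With {D1, D2, D3, D6} the worst case is 9.
No size-4 selection achieves below 9.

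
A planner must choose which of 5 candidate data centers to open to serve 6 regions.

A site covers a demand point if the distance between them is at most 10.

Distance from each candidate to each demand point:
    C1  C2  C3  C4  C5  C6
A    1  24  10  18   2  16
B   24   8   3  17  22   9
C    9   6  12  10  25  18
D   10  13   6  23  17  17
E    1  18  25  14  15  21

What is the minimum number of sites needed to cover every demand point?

3

Coverage sets (demand points within 10 of each site):
  A: {C1, C3, C5}
  B: {C2, C3, C6}
  C: {C1, C2, C4}
  D: {C1, C3}
  E: {C1}
No 2 sites suffice: every size-2 union leaves at least one demand point uncovered.
But {A, B, C} covers everything, so the minimum is 3.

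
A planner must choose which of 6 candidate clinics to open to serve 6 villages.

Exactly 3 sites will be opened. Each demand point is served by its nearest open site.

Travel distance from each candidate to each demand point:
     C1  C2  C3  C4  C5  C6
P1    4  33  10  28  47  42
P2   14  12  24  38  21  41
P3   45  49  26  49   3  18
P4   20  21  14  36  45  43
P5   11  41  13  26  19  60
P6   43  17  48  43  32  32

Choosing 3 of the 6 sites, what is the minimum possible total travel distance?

75

Open {P1, P2, P3}.
  C1→P1 4, C2→P2 12, C3→P1 10, C4→P1 28, C5→P3 3, C6→P3 18  ⇒ total 75.
Compare {P1, P3, P6}: total 80.
Compare {P2, P3, P5}: total 83.
No size-3 selection does better; minimum is 75.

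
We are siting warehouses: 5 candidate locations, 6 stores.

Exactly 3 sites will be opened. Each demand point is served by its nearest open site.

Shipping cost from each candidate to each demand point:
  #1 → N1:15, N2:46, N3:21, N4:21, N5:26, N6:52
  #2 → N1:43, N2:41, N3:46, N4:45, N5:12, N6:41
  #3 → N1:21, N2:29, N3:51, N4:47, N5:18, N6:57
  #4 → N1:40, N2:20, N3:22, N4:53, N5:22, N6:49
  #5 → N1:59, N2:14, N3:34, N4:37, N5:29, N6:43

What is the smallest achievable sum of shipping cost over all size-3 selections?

Open {#1, #2, #5}.
  N1→#1 15, N2→#5 14, N3→#1 21, N4→#1 21, N5→#2 12, N6→#2 41  ⇒ total 124.
Compare {#1, #2, #4}: total 130.
Compare {#1, #3, #5}: total 132.
No size-3 selection does better; minimum is 124.

124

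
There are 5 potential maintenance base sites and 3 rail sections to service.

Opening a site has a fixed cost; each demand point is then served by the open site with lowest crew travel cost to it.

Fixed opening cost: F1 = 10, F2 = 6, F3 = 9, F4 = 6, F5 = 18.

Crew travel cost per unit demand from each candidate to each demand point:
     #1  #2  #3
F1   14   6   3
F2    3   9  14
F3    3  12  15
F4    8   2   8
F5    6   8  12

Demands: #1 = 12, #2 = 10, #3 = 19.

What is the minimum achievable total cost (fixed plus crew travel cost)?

135

Open {F1, F2, F4}: assign each demand point to its cheapest open site.
  #1→F2 12×3=36, #2→F4 10×2=20, #3→F1 19×3=57
  crew travel cost 113, fixed 22 → total 135.
Compare {F1, F3, F4}: crew travel cost 113 + fixed 25 = 138.
Compare {F1, F2, F3, F4}: crew travel cost 113 + fixed 31 = 144.
Compare {F1, F2, F4, F5}: crew travel cost 113 + fixed 40 = 153.
All other subsets cost ≥ 138. Minimum total cost: 135.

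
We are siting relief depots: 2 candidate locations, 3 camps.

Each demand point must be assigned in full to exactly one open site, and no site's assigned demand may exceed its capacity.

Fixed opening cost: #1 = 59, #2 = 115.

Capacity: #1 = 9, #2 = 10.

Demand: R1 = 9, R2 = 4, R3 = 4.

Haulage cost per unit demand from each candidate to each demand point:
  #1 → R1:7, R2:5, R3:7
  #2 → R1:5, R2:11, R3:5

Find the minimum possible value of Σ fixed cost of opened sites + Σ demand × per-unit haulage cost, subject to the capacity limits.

Open {#1, #2}; cheapest assignment that respects the capacities:
  #1 (cap 9, load 8): R2, R3 — cost 4×5 + 4×7 = 48
  #2 (cap 10, load 9): R1 — cost 9×5 = 45
  Shipping 93, fixed 174 → total 267.
  Any other capacity-feasible assignment to {#1, #2} ships for at least 93.
Total demand is 17 and no other set of sites has combined capacity ≥ 17, so {#1, #2} is the only feasible choice of open sites. Minimum: 267.

267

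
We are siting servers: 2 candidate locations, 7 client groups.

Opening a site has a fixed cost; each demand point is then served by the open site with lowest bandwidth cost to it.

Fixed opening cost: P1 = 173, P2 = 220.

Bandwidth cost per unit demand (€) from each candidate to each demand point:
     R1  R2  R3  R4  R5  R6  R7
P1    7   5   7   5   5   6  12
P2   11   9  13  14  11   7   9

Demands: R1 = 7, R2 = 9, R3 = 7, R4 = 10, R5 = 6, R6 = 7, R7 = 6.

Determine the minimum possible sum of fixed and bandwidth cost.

510

Open {P1}: assign each demand point to its cheapest open site.
  R1→P1 7×7=49, R2→P1 9×5=45, R3→P1 7×7=49, R4→P1 10×5=50, R5→P1 6×5=30, R6→P1 7×6=42, R7→P1 6×12=72
  bandwidth cost 337, fixed 173 → total 510.
Compare {P1, P2}: bandwidth cost 319 + fixed 393 = 712.
Compare {P2}: bandwidth cost 558 + fixed 220 = 778.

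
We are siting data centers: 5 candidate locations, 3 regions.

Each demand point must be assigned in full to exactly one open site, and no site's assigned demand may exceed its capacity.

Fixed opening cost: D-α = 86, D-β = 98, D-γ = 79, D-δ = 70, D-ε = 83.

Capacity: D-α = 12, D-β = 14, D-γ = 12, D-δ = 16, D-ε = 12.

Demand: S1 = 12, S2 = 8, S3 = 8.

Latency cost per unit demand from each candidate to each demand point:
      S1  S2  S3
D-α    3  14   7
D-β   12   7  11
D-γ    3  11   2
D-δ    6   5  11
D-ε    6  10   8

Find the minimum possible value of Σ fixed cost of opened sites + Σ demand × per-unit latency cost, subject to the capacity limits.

Open {D-γ, D-δ}; cheapest assignment that respects the capacities:
  D-γ (cap 12, load 12): S1 — cost 12×3 = 36
  D-δ (cap 16, load 16): S2, S3 — cost 8×5 + 8×11 = 128
  Shipping 164, fixed 149 → total 313.
  Any other capacity-feasible assignment to {D-γ, D-δ} ships for at least 164.
Compare {D-α, D-δ}: its best feasible assignment gives total 320.
Compare {D-α, D-γ, D-δ}: its best feasible assignment gives total 327.
Every other set of open sites that can feasibly serve all demand totals ≥ 320 even under its best assignment. Minimum: 313.

313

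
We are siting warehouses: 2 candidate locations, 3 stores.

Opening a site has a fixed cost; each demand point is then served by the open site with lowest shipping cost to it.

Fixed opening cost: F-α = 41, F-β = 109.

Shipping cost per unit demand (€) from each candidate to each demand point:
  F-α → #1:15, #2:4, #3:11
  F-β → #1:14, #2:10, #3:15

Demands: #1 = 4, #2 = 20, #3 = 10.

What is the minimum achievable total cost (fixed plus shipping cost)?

291

Open {F-α}: assign each demand point to its cheapest open site.
  #1→F-α 4×15=60, #2→F-α 20×4=80, #3→F-α 10×11=110
  shipping cost 250, fixed 41 → total 291.
Compare {F-α, F-β}: shipping cost 246 + fixed 150 = 396.
Compare {F-β}: shipping cost 406 + fixed 109 = 515.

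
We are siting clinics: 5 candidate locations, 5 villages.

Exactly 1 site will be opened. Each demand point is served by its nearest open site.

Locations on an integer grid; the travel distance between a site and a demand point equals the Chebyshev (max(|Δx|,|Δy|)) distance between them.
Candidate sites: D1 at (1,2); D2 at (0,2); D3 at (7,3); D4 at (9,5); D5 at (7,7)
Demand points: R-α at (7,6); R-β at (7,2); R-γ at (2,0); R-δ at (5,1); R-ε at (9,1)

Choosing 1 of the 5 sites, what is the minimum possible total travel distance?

Open {D3}.
  R-α→D3 3, R-β→D3 1, R-γ→D3 5, R-δ→D3 2, R-ε→D3 2  ⇒ total 13.
Compare {D4}: total 20.
Compare {D5}: total 25.
No size-1 selection does better; minimum is 13.

13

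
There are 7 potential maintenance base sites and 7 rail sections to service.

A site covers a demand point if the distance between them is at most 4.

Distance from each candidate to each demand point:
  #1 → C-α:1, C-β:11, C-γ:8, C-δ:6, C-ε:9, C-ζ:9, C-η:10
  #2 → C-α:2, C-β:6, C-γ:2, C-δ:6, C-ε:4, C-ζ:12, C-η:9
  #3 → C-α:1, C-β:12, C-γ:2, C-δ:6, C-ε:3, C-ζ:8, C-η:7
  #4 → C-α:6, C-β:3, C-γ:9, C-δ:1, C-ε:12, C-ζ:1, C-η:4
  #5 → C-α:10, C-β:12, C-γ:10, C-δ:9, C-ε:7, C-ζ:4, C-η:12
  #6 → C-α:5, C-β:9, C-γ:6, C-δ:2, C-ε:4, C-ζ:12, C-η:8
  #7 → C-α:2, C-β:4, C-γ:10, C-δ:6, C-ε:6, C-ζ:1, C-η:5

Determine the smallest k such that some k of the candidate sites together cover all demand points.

Coverage sets (demand points within 4 of each site):
  #1: {C-α}
  #2: {C-α, C-γ, C-ε}
  #3: {C-α, C-γ, C-ε}
  #4: {C-β, C-δ, C-ζ, C-η}
  #5: {C-ζ}
  #6: {C-δ, C-ε}
  #7: {C-α, C-β, C-ζ}
No single site covers all 7 demand points.
But {#2, #4} covers everything, so the minimum is 2.

2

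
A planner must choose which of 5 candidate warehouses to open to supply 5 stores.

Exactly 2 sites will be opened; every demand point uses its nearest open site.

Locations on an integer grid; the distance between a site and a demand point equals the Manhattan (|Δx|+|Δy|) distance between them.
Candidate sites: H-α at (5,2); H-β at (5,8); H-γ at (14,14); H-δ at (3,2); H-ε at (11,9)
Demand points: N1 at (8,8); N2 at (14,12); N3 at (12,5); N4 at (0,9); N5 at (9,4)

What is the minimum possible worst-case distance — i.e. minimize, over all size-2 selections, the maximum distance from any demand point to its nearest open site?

7

Open {H-β, H-ε}.
  Farthest demand point is N5 at distance 7 (to H-ε); all others are ≤ 7.
With {H-β, H-γ} the worst case is 10.
With {H-δ, H-ε} the worst case is 10.
No size-2 selection achieves below 7.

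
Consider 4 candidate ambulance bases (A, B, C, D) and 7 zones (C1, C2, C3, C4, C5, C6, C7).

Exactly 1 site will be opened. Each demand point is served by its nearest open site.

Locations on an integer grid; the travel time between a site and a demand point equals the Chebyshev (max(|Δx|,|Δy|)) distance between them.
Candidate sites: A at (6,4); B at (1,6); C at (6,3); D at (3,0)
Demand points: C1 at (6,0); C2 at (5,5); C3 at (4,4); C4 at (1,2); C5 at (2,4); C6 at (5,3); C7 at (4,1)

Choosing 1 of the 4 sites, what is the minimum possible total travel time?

Open {C}.
  C1→C 3, C2→C 2, C3→C 2, C4→C 5, C5→C 4, C6→C 1, C7→C 2  ⇒ total 19.
Compare {A}: total 20.
Compare {D}: total 22.
No size-1 selection does better; minimum is 19.

19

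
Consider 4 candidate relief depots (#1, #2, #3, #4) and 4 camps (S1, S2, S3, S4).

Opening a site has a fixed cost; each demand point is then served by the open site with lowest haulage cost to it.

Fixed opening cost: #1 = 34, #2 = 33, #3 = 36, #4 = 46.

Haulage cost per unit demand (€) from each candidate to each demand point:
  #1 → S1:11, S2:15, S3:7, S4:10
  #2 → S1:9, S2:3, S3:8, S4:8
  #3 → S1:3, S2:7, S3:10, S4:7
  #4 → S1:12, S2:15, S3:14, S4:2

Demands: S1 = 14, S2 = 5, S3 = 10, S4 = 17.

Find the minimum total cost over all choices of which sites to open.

Open {#2, #3, #4}: assign each demand point to its cheapest open site.
  S1→#3 14×3=42, S2→#2 5×3=15, S3→#2 10×8=80, S4→#4 17×2=34
  haulage cost 171, fixed 115 → total 286.
Compare {#3, #4}: haulage cost 211 + fixed 82 = 293.
Compare {#1, #3, #4}: haulage cost 181 + fixed 116 = 297.
Compare {#1, #2, #3, #4}: haulage cost 161 + fixed 149 = 310.
All other subsets cost ≥ 293. Minimum total cost: 286.

286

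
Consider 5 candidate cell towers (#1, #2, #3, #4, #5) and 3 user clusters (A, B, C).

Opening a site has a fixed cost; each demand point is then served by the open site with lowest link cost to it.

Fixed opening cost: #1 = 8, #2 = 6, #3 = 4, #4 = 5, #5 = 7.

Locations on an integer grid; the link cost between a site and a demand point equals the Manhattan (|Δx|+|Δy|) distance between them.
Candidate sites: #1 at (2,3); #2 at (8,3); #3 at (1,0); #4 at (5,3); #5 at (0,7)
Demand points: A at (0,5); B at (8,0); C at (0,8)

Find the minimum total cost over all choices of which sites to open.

19

Open {#2, #5}: assign each demand point to its cheapest open site.
  A→#5 2, B→#2 3, C→#5 1
  link cost 6, fixed 13 → total 19.
Compare {#3, #5}: link cost 10 + fixed 11 = 21.
Compare {#4, #5}: link cost 9 + fixed 12 = 21.
Compare {#2, #3, #5}: link cost 6 + fixed 17 = 23.
All other subsets cost ≥ 21. Minimum total cost: 19.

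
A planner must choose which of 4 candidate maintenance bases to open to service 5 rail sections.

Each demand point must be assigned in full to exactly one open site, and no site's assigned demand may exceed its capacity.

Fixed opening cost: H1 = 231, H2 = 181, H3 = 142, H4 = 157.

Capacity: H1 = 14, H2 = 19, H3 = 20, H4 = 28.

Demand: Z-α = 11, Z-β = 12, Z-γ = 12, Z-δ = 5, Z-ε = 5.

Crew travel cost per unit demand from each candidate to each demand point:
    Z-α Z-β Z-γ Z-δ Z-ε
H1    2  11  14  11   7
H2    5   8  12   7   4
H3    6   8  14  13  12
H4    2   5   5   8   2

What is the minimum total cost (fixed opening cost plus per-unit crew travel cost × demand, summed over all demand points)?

552

Open {H3, H4}; cheapest assignment that respects the capacities:
  H3 (cap 20, load 17): Z-β, Z-δ — cost 12×8 + 5×13 = 161
  H4 (cap 28, load 28): Z-α, Z-γ, Z-ε — cost 11×2 + 12×5 + 5×2 = 92
  Shipping 253, fixed 299 → total 552.
  Any other capacity-feasible assignment to {H3, H4} ships for at least 253.
Compare {H2, H4}: its best feasible assignment gives total 561.
Compare {H2, H3, H4}: its best feasible assignment gives total 703.
Every other set of open sites that can feasibly serve all demand totals ≥ 561 even under its best assignment. Minimum: 552.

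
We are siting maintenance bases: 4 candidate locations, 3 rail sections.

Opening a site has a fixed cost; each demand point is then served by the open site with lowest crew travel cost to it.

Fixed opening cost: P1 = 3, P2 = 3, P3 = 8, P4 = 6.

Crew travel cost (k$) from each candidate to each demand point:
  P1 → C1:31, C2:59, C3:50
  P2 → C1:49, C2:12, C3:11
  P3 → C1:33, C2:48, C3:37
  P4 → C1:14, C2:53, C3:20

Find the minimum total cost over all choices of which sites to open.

Open {P2, P4}: assign each demand point to its cheapest open site.
  C1→P4 14, C2→P2 12, C3→P2 11
  crew travel cost 37, fixed 9 → total 46.
Compare {P1, P2, P4}: crew travel cost 37 + fixed 12 = 49.
Compare {P2, P3, P4}: crew travel cost 37 + fixed 17 = 54.
Compare {P1, P2, P3, P4}: crew travel cost 37 + fixed 20 = 57.
All other subsets cost ≥ 49. Minimum total cost: 46.

46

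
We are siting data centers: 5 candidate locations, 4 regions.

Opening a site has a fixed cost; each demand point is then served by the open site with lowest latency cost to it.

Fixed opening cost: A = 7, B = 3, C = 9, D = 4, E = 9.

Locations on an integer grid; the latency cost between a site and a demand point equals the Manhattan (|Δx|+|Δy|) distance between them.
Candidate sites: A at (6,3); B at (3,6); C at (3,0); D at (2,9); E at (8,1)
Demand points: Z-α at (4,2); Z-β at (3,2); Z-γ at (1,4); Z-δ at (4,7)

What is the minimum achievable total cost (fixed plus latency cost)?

18

Open {B}: assign each demand point to its cheapest open site.
  Z-α→B 5, Z-β→B 4, Z-γ→B 4, Z-δ→B 2
  latency cost 15, fixed 3 → total 18.
Compare {B, D}: latency cost 15 + fixed 7 = 22.
Compare {A, B}: latency cost 13 + fixed 10 = 23.
Compare {B, C}: latency cost 11 + fixed 12 = 23.
All other subsets cost ≥ 22. Minimum total cost: 18.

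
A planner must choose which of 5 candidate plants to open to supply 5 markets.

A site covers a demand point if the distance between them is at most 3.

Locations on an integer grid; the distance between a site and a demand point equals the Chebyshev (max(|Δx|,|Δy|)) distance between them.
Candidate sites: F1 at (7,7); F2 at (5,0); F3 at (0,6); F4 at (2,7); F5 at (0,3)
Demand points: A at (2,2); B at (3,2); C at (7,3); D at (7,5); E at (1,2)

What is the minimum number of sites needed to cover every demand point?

Coverage sets (demand points within 3 of each site):
  F1: {D}
  F2: {A, B, C}
  F3: {}
  F4: {}
  F5: {A, B, E}
No 2 sites suffice: every size-2 union leaves at least one demand point uncovered.
But {F1, F2, F5} covers everything, so the minimum is 3.

3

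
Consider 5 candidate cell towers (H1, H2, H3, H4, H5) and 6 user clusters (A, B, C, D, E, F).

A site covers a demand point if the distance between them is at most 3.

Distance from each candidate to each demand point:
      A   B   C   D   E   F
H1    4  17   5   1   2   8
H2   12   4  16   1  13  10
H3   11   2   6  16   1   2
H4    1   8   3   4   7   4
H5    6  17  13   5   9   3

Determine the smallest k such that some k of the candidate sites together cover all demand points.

Coverage sets (demand points within 3 of each site):
  H1: {D, E}
  H2: {D}
  H3: {B, E, F}
  H4: {A, C}
  H5: {F}
No 2 sites suffice: every size-2 union leaves at least one demand point uncovered.
But {H1, H3, H4} covers everything, so the minimum is 3.

3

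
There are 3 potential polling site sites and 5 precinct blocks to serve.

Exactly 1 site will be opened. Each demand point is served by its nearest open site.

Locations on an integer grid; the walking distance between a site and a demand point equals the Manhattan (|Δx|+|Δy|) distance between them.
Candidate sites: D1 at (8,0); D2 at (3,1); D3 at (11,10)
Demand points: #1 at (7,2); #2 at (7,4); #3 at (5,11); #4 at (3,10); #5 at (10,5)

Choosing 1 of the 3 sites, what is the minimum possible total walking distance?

Open {D3}.
  #1→D3 12, #2→D3 10, #3→D3 7, #4→D3 8, #5→D3 6  ⇒ total 43.
Compare {D1}: total 44.
Compare {D2}: total 44.

43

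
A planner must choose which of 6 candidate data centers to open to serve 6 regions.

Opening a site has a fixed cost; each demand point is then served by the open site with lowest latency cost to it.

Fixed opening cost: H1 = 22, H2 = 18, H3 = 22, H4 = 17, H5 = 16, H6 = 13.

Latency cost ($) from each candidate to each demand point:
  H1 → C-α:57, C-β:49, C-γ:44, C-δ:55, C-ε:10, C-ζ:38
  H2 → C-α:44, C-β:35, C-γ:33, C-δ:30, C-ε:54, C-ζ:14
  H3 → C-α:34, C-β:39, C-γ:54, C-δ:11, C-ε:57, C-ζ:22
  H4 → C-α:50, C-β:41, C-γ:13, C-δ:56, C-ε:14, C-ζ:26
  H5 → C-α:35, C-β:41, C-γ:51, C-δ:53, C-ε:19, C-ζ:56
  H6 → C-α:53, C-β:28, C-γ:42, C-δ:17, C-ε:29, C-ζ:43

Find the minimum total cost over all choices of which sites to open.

172

Open {H3, H4}: assign each demand point to its cheapest open site.
  C-α→H3 34, C-β→H3 39, C-γ→H4 13, C-δ→H3 11, C-ε→H4 14, C-ζ→H3 22
  latency cost 133, fixed 39 → total 172.
Compare {H3, H4, H6}: latency cost 122 + fixed 52 = 174.
Compare {H4, H6}: latency cost 148 + fixed 30 = 178.
Compare {H2, H3, H4}: latency cost 121 + fixed 57 = 178.
All other subsets cost ≥ 174. Minimum total cost: 172.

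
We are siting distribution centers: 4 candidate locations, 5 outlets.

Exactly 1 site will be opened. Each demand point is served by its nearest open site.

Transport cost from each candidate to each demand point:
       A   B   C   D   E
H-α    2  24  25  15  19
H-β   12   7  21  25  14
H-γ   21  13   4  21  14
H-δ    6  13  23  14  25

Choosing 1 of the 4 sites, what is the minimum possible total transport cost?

Open {H-γ}.
  A→H-γ 21, B→H-γ 13, C→H-γ 4, D→H-γ 21, E→H-γ 14  ⇒ total 73.
Compare {H-β}: total 79.
Compare {H-δ}: total 81.
No size-1 selection does better; minimum is 73.

73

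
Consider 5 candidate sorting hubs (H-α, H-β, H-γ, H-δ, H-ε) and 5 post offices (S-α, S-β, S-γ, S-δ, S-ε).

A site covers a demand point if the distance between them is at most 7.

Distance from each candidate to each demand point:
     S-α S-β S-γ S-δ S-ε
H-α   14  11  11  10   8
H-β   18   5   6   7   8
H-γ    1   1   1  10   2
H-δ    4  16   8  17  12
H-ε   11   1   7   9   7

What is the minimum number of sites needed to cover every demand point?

Coverage sets (demand points within 7 of each site):
  H-α: {}
  H-β: {S-β, S-γ, S-δ}
  H-γ: {S-α, S-β, S-γ, S-ε}
  H-δ: {S-α}
  H-ε: {S-β, S-γ, S-ε}
No single site covers all 5 demand points.
But {H-β, H-γ} covers everything, so the minimum is 2.

2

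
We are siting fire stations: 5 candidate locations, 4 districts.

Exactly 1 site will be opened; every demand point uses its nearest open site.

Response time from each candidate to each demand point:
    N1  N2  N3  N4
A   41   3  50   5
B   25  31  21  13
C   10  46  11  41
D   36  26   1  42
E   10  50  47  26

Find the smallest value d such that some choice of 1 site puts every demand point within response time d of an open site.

Open {B}.
  Farthest demand point is N2 at response time 31 (to B); all others are ≤ 31.
With {D} the worst case is 42.
With {C} the worst case is 46.
No size-1 selection achieves below 31.

31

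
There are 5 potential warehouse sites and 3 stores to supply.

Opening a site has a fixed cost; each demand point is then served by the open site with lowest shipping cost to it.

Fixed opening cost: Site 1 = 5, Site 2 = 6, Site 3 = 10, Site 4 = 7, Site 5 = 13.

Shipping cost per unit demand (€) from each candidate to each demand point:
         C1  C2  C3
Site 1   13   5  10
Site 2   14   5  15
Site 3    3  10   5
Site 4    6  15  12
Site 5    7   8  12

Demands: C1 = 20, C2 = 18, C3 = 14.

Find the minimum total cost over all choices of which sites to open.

Open {Site 1, Site 3}: assign each demand point to its cheapest open site.
  C1→Site 3 20×3=60, C2→Site 1 18×5=90, C3→Site 3 14×5=70
  shipping cost 220, fixed 15 → total 235.
Compare {Site 2, Site 3}: shipping cost 220 + fixed 16 = 236.
Compare {Site 1, Site 2, Site 3}: shipping cost 220 + fixed 21 = 241.
Compare {Site 1, Site 3, Site 4}: shipping cost 220 + fixed 22 = 242.
All other subsets cost ≥ 236. Minimum total cost: 235.

235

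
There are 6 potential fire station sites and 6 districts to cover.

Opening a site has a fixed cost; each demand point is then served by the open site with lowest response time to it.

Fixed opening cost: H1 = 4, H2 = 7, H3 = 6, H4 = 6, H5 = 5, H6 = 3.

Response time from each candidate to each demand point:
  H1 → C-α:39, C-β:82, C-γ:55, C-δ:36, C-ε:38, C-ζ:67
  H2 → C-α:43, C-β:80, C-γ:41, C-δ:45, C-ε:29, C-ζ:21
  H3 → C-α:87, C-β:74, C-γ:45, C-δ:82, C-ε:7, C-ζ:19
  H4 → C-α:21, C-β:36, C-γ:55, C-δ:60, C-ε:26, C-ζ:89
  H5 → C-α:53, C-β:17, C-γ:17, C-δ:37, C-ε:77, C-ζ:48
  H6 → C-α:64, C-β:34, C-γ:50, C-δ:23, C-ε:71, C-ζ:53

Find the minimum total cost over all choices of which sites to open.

124

Open {H3, H4, H5, H6}: assign each demand point to its cheapest open site.
  C-α→H4 21, C-β→H5 17, C-γ→H5 17, C-δ→H6 23, C-ε→H3 7, C-ζ→H3 19
  response time 104, fixed 20 → total 124.
Compare {H1, H3, H4, H5, H6}: response time 104 + fixed 24 = 128.
Compare {H2, H3, H4, H5, H6}: response time 104 + fixed 27 = 131.
Compare {H3, H4, H5}: response time 118 + fixed 17 = 135.
All other subsets cost ≥ 128. Minimum total cost: 124.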